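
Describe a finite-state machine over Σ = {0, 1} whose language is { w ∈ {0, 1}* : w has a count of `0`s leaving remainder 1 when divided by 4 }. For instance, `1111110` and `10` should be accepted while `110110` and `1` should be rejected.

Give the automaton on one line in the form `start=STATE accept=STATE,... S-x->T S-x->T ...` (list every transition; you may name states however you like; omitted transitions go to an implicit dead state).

start=q0 accept=q1 q0-0->q1 q0-1->q0 q1-0->q2 q1-1->q1 q2-0->q3 q2-1->q2 q3-0->q0 q3-1->q3

Keep the running count of `0`s modulo 4: each `0` advances along the cycle q0 → q1 → q2 → q3 → q0 while other symbols loop. Accept at q1.
A 4-state machine:
        0   1  
>  q0   q1  q0 
 * q1   q2  q1 
   q2   q3  q2 
   q3   q0  q3 
(> = start, * = accepting)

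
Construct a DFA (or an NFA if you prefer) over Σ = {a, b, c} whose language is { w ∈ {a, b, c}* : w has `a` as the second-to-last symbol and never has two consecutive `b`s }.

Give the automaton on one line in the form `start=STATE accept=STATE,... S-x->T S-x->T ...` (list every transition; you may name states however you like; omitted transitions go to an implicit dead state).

Run two small machines in parallel and take their product. One (13 states) tracks the last 2 symbols read; the other (3 states) tracks partial matches of the forbidden pattern `bb`. Each combined state is a pair, one component from each; accept when both components accept.
21 states suffice.
          a    b    c  
>  s0     s1   s2   s3 
   s1     s4   s5   s6 
   s2     s7   s8   s9 
   s3    s10  s11  s12 
 * s4     s4   s5   s6 
 * s5     s7   s8   s9 
 * s6    s10  s11  s12 
   s7     s4   s5   s6 
   s8    s13   s8  s14 
   s9    s10  s11  s12 
   s10    s4   s5   s6 
   s11    s7   s8   s9 
   s12   s10  s11  s12 
   s13   s15  s16  s17 
   s14   s18  s19  s20 
   s15   s15  s16  s17 
   s16   s13   s8  s14 
   s17   s18  s19  s20 
   s18   s15  s16  s17 
   s19   s13   s8  s14 
   s20   s18  s19  s20 
(> = start, * = accepting)

start=s0 accept=s4,s5,s6 s0-a->s1 s0-b->s2 s0-c->s3 s1-a->s4 s1-b->s5 s1-c->s6 s2-a->s7 s2-b->s8 s2-c->s9 s3-a->s10 s3-b->s11 s3-c->s12 s4-a->s4 s4-b->s5 s4-c->s6 s5-a->s7 s5-b->s8 s5-c->s9 s6-a->s10 s6-b->s11 s6-c->s12 s7-a->s4 s7-b->s5 s7-c->s6 s8-a->s13 s8-b->s8 s8-c->s14 s9-a->s10 s9-b->s11 s9-c->s12 s10-a->s4 s10-b->s5 s10-c->s6 s11-a->s7 s11-b->s8 s11-c->s9 s12-a->s10 s12-b->s11 s12-c->s12 s13-a->s15 s13-b->s16 s13-c->s17 s14-a->s18 s14-b->s19 s14-c->s20 s15-a->s15 s15-b->s16 s15-c->s17 s16-a->s13 s16-b->s8 s16-c->s14 s17-a->s18 s17-b->s19 s17-c->s20 s18-a->s15 s18-b->s16 s18-c->s17 s19-a->s13 s19-b->s8 s19-c->s14 s20-a->s18 s20-b->s19 s20-c->s20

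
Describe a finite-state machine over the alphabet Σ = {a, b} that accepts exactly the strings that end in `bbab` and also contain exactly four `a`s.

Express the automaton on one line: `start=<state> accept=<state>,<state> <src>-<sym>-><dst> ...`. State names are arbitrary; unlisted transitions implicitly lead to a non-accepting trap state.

Handle the two conditions separately and then intersect. One (5 states) tracks how much of the suffix `bbab` has currently been matched; the other (6 states) tracks the count of `a`s, saturating at 5. Each combined state is a pair, one component from each; accept when both components accept. Equivalent product states are then merged.
A 9-state machine:
        a   b  
>  S0   S1  S0 
   S1   S2  S1 
   S2   S3  S2 
   S3   S4  S5 
   S4   S4  S4 
   S5   S4  S6 
   S6   S7  S6 
   S7   S4  S8 
 * S8   S4  S4 
(> = start, * = accepting)

start=S0 accept=S8 S0-a->S1 S0-b->S0 S1-a->S2 S1-b->S1 S2-a->S3 S2-b->S2 S3-a->S4 S3-b->S5 S4-a->S4 S4-b->S4 S5-a->S4 S5-b->S6 S6-a->S7 S6-b->S6 S7-a->S4 S7-b->S8 S8-a->S4 S8-b->S4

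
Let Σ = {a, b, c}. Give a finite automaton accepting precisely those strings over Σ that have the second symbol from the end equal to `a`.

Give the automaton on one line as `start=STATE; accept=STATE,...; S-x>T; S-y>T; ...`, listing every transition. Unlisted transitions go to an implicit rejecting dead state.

start=S0; accept=S4,S5,S6; S0-a>S1; S0-b>S2; S0-c>S3; S1-a>S4; S1-b>S5; S1-c>S6; S2-a>S7; S2-b>S8; S2-c>S9; S3-a>S10; S3-b>S11; S3-c>S12; S4-a>S4; S4-b>S5; S4-c>S6; S5-a>S7; S5-b>S8; S5-c>S9; S6-a>S10; S6-b>S11; S6-c>S12; S7-a>S4; S7-b>S5; S7-c>S6; S8-a>S7; S8-b>S8; S8-c>S9; S9-a>S10; S9-b>S11; S9-c>S12; S10-a>S4; S10-b>S5; S10-c>S6; S11-a>S7; S11-b>S8; S11-c>S9; S12-a>S10; S12-b>S11; S12-c>S12

A DFA must remember the last 2 symbols (since which symbol is second-to-last isn't known until the input ends). Use one state per possible window of the last ≤2 symbols; accept from those whose window starts with `a`.
A 13-state machine:
          a    b    c  
>  S0     S1   S2   S3 
   S1     S4   S5   S6 
   S2     S7   S8   S9 
   S3    S10  S11  S12 
 * S4     S4   S5   S6 
 * S5     S7   S8   S9 
 * S6    S10  S11  S12 
   S7     S4   S5   S6 
   S8     S7   S8   S9 
   S9    S10  S11  S12 
   S10    S4   S5   S6 
   S11    S7   S8   S9 
   S12   S10  S11  S12 
(> = start, * = accepting)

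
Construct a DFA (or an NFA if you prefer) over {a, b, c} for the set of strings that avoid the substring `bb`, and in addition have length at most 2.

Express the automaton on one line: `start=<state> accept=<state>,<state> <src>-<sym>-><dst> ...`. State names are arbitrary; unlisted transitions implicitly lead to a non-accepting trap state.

Build one automaton per condition and run them in lockstep. One (3 states) tracks partial matches of the forbidden pattern `bb`; the other (4 states) tracks the input length, saturating at 3. Each combined state is a pair, one component from each; accept when both components accept.
A 9-state machine:
        a   b   c  
>* S0   S1  S2  S1 
 * S1   S3  S4  S3 
 * S2   S3  S5  S3 
 * S3   S6  S7  S6 
 * S4   S6  S8  S6 
   S5   S8  S8  S8 
   S6   S6  S7  S6 
   S7   S6  S8  S6 
   S8   S8  S8  S8 
(> = start, * = accepting)

start=S0 accept=S0,S1,S2,S3,S4 S0-a->S1 S0-b->S2 S0-c->S1 S1-a->S3 S1-b->S4 S1-c->S3 S2-a->S3 S2-b->S5 S2-c->S3 S3-a->S6 S3-b->S7 S3-c->S6 S4-a->S6 S4-b->S8 S4-c->S6 S5-a->S8 S5-b->S8 S5-c->S8 S6-a->S6 S6-b->S7 S6-c->S6 S7-a->S6 S7-b->S8 S7-c->S6 S8-a->S8 S8-b->S8 S8-c->S8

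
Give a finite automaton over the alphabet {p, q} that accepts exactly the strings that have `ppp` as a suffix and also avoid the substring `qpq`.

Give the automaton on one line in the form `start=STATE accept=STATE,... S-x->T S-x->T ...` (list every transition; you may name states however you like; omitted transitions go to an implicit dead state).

start=S0 accept=S5 S0-p->S1 S0-q->S2 S1-p->S3 S1-q->S2 S2-p->S4 S2-q->S2 S3-p->S5 S3-q->S2 S4-p->S3 S4-q->S6 S5-p->S5 S5-q->S2 S6-p->S7 S6-q->S6 S7-p->S8 S7-q->S6 S8-p->S9 S8-q->S6 S9-p->S9 S9-q->S6

Build one automaton per condition and run them in lockstep. The first has 4 states tracking how much of the suffix `ppp` has currently been matched; the second has 4 states tracking partial matches of the forbidden pattern `qpq`. A product state is a pair (one from each), accepting exactly when both do.
10 states suffice.
        p   q  
>  S0   S1  S2 
   S1   S3  S2 
   S2   S4  S2 
   S3   S5  S2 
   S4   S3  S6 
 * S5   S5  S2 
   S6   S7  S6 
   S7   S8  S6 
   S8   S9  S6 
   S9   S9  S6 
(> = start, * = accepting)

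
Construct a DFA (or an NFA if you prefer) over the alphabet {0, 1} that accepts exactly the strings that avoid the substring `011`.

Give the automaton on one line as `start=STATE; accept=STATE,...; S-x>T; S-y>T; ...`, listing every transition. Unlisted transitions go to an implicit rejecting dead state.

start=q0; accept=q0,q1,q2; q0-0>q1; q0-1>q0; q1-0>q1; q1-1>q2; q2-0>q1; q2-1>q3; q3-0>q3; q3-1>q3

This is the complement of 'contains `011`'. Use the same substring-matching states — q0 through q3 holding how much of `011` has just been matched — but flip the accepting set: everything except the trap q3 accepts.
A 4-state machine:
        0   1  
>* q0   q1  q0 
 * q1   q1  q2 
 * q2   q1  q3 
   q3   q3  q3 
(> = start, * = accepting)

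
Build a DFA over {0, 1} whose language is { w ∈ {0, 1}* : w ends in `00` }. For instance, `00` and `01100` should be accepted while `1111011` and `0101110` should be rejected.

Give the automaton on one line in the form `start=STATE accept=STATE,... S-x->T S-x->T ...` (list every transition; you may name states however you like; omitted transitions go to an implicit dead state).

Remember how much of `00` the current input suffix matches. State q0 means no match yet; q1 means the last symbol is `0`; q2 means the last 2 symbols are `00`. Only q2 accepts. On a mismatch, fall back to the longest proper suffix that is still a prefix of `00`.
3 states suffice.
        0   1  
>  q0   q1  q0 
   q1   q2  q0 
 * q2   q2  q0 
(> = start, * = accepting)

start=q0 accept=q2 q0-0->q1 q0-1->q0 q1-0->q2 q1-1->q0 q2-0->q2 q2-1->q0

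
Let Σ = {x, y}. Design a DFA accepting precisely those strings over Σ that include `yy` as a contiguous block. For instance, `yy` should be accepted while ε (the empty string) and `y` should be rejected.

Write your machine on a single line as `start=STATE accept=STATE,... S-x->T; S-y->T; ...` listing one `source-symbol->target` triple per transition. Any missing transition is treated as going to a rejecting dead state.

States A..B record the length of the longest prefix of `yy` that matches the current input suffix. Reaching C means `yy` has been seen, and we stay there forever. Accept from C.
A 3-state machine:
       x  y 
>  A   A  B 
   B   A  C 
 * C   C  C 
(> = start, * = accepting)

start=A; accept=C; A-x->A; A-y->B; B-x->A; B-y->C; C-x->C; C-y->C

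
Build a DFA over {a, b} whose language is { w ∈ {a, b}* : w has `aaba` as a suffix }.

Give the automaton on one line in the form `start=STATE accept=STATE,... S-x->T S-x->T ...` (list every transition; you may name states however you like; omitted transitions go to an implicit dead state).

start=q0 accept=q4 q0-a->q1 q0-b->q0 q1-a->q2 q1-b->q0 q2-a->q2 q2-b->q3 q3-a->q4 q3-b->q0 q4-a->q2 q4-b->q0

Remember how much of `aaba` the current input suffix matches. State q0 means no match yet; q1 means the last symbol is `a`; q2 means the last 2 symbols are `aa`; q3 means the last 3 symbols are `aab`; q4 means the last 4 symbols are `aaba`. Only q4 accepts. On a mismatch, fall back to the longest proper suffix that is still a prefix of `aaba`.
A 5-state machine:
        a   b  
>  q0   q1  q0 
   q1   q2  q0 
   q2   q2  q3 
   q3   q4  q0 
 * q4   q2  q0 
(> = start, * = accepting)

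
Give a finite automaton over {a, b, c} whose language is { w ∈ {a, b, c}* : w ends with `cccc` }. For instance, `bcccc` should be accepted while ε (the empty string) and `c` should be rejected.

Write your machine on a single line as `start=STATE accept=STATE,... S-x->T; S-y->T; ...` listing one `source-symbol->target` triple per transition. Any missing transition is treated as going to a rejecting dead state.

start=s0; accept=s4; s0-a->s0; s0-b->s0; s0-c->s1; s1-a->s0; s1-b->s0; s1-c->s2; s2-a->s0; s2-b->s0; s2-c->s3; s3-a->s0; s3-b->s0; s3-c->s4; s4-a->s0; s4-b->s0; s4-c->s4

Remember how much of `cccc` the current input suffix matches. State s0 means no match yet; s1 means the last symbol is `c`; s2 means the last 2 symbols are `cc`; s3 means the last 3 symbols are `ccc`; s4 means the last 4 symbols are `cccc`. Only s4 accepts. On a mismatch, fall back to the longest proper suffix that is still a prefix of `cccc`.
5 states suffice.
        a   b   c  
>  s0   s0  s0  s1 
   s1   s0  s0  s2 
   s2   s0  s0  s3 
   s3   s0  s0  s4 
 * s4   s0  s0  s4 
(> = start, * = accepting)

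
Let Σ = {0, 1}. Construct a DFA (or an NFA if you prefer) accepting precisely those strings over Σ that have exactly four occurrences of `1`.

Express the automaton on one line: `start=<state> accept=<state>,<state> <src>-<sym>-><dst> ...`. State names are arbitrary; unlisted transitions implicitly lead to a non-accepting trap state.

Only the number of `1`s matters, and only up to 5. Make a chain S0 → S1 → S2 → S3 → S4 → S5 advanced by each `1` (with S5 absorbing); every other symbol self-loops. The accepting set is {S4}.
        0   1  
>  S0   S0  S1 
   S1   S1  S2 
   S2   S2  S3 
   S3   S3  S4 
 * S4   S4  S5 
   S5   S5  S5 
(> = start, * = accepting)

start=S0 accept=S4 S0-0->S0 S0-1->S1 S1-0->S1 S1-1->S2 S2-0->S2 S2-1->S3 S3-0->S3 S3-1->S4 S4-0->S4 S4-1->S5 S5-0->S5 S5-1->S5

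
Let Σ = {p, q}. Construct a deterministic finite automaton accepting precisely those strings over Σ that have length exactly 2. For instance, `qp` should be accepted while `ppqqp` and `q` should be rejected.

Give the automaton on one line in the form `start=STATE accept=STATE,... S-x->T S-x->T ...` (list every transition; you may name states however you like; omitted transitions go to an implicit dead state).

We only need to distinguish lengths 0, 1, …, 2, and '>2'. Chain A → B → C → D on every symbol, with D looping. Accepting states: {C}.
       p  q 
>  A   B  B 
   B   C  C 
 * C   D  D 
   D   D  D 
(> = start, * = accepting)

start=A accept=C A-p->B A-q->B B-p->C B-q->C C-p->D C-q->D D-p->D D-q->D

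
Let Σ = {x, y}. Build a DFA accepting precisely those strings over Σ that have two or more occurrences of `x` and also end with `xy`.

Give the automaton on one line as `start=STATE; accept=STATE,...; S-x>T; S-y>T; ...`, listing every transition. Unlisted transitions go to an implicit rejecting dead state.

start=S0; accept=S3; S0-x>S1; S0-y>S0; S1-x>S2; S1-y>S1; S2-x>S2; S2-y>S3; S3-x>S2; S3-y>S1

Handle the two conditions separately and then intersect. One (4 states) tracks the count of `x`s, saturating at 3; the other (3 states) tracks how much of the suffix `xy` has currently been matched. Each combined state is a pair, one component from each; accept when both components accept. Minimizing collapses redundant product states.
4 states suffice.
        x   y  
>  S0   S1  S0 
   S1   S2  S1 
   S2   S2  S3 
 * S3   S2  S1 
(> = start, * = accepting)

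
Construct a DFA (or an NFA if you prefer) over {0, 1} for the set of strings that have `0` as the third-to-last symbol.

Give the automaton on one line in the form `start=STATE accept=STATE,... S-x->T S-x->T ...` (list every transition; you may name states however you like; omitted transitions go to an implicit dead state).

start=S0 accept=S7,S8,S9,S10 S0-0->S1 S0-1->S2 S1-0->S3 S1-1->S4 S2-0->S5 S2-1->S6 S3-0->S7 S3-1->S8 S4-0->S9 S4-1->S10 S5-0->S11 S5-1->S12 S6-0->S13 S6-1->S14 S7-0->S7 S7-1->S8 S8-0->S9 S8-1->S10 S9-0->S11 S9-1->S12 S10-0->S13 S10-1->S14 S11-0->S7 S11-1->S8 S12-0->S9 S12-1->S10 S13-0->S11 S13-1->S12 S14-0->S13 S14-1->S14

Because acceptance depends on a position counted from the end, the machine has to buffer the most recent 3 symbols. Make each state the string of the last up-to-3 symbols read; on input `x` shift the window left and append `x`. Accept when the buffered window has length 3 and begins with `0`.
15 states suffice.
          0    1  
>  S0     S1   S2 
   S1     S3   S4 
   S2     S5   S6 
   S3     S7   S8 
   S4     S9  S10 
   S5    S11  S12 
   S6    S13  S14 
 * S7     S7   S8 
 * S8     S9  S10 
 * S9    S11  S12 
 * S10   S13  S14 
   S11    S7   S8 
   S12    S9  S10 
   S13   S11  S12 
   S14   S13  S14 
(> = start, * = accepting)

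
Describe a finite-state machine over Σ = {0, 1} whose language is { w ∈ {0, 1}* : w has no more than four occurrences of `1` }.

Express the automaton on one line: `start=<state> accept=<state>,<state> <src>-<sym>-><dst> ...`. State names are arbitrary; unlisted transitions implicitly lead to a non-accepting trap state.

start=s0 accept=s0,s1,s2,s3,s4 s0-0->s0 s0-1->s1 s1-0->s1 s1-1->s2 s2-0->s2 s2-1->s3 s3-0->s3 s3-1->s4 s4-0->s4 s4-1->s5 s5-0->s5 s5-1->s5

Count `1`s, saturating at 5: states s0 through s4 mean 0 through 4 `1`s seen; s5 means more than 4. Each `1` increments (capped at s5); other symbols loop. Accept from {s0, s1, s2, s3, s4}.
A 6-state machine:
        0   1  
>* s0   s0  s1 
 * s1   s1  s2 
 * s2   s2  s3 
 * s3   s3  s4 
 * s4   s4  s5 
   s5   s5  s5 
(> = start, * = accepting)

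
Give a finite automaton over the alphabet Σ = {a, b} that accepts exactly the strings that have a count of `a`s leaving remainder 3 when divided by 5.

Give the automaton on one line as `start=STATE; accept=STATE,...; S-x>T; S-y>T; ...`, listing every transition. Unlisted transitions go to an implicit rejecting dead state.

Keep the running count of `a`s modulo 5: each `a` advances along the cycle q0 → q1 → q2 → q3 → q4 → q0 while other symbols loop. Accept at q3.
A 5-state machine:
        a   b  
>  q0   q1  q0 
   q1   q2  q1 
   q2   q3  q2 
 * q3   q4  q3 
   q4   q0  q4 
(> = start, * = accepting)

start=q0; accept=q3; q0-a>q1; q0-b>q0; q1-a>q2; q1-b>q1; q2-a>q3; q2-b>q2; q3-a>q4; q3-b>q3; q4-a>q0; q4-b>q4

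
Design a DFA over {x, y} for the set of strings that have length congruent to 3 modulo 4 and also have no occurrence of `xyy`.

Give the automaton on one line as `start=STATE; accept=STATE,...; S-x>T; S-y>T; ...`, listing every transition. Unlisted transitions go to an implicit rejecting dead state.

start=q0; accept=q6,q7,q9; q0-x>q1; q0-y>q2; q1-x>q3; q1-y>q4; q2-x>q3; q2-y>q5; q3-x>q6; q3-y>q7; q4-x>q6; q4-y>q8; q5-x>q6; q5-y>q9; q6-x>q10; q6-y>q11; q7-x>q10; q7-y>q8; q8-x>q8; q8-y>q8; q9-x>q10; q9-y>q0; q10-x>q1; q10-y>q12; q11-x>q1; q11-y>q8; q12-x>q3; q12-y>q8

Run two small machines in parallel and take their product. One (4 states) tracks the input length modulo 4; the other (4 states) tracks partial matches of the forbidden pattern `xyy`. Each combined state is a pair, one component from each; accept when both components accept. Equivalent product states are then merged.
A 13-state machine:
          x    y  
>  q0     q1   q2 
   q1     q3   q4 
   q2     q3   q5 
   q3     q6   q7 
   q4     q6   q8 
   q5     q6   q9 
 * q6    q10  q11 
 * q7    q10   q8 
   q8     q8   q8 
 * q9    q10   q0 
   q10    q1  q12 
   q11    q1   q8 
   q12    q3   q8 
(> = start, * = accepting)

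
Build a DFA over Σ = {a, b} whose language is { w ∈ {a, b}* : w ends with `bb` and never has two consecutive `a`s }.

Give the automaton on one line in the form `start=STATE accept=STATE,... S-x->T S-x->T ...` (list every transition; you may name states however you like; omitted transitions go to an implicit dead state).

start=S0 accept=S4 S0-a->S1 S0-b->S2 S1-a->S3 S1-b->S2 S2-a->S1 S2-b->S4 S3-a->S3 S3-b->S3 S4-a->S1 S4-b->S4

Run two small machines in parallel and take their product. One (3 states) tracks how much of the suffix `bb` has currently been matched; the other (3 states) tracks partial matches of the forbidden pattern `aa`. Each combined state is a pair, one component from each; accept when both components accept. After merging equivalent states the machine shrinks.
        a   b  
>  S0   S1  S2 
   S1   S3  S2 
   S2   S1  S4 
   S3   S3  S3 
 * S4   S1  S4 
(> = start, * = accepting)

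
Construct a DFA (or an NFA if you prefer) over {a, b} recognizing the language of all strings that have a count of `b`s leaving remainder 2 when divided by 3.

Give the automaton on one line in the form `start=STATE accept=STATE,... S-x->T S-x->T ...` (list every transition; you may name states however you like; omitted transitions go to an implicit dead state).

start=q0 accept=q2 q0-a->q0 q0-b->q1 q1-a->q1 q1-b->q2 q2-a->q2 q2-b->q0

Keep the running count of `b`s modulo 3: each `b` advances along the cycle q0 → q1 → q2 → q0 while other symbols loop. Accept at q2.
With 3 states:
        a   b  
>  q0   q0  q1 
   q1   q1  q2 
 * q2   q2  q0 
(> = start, * = accepting)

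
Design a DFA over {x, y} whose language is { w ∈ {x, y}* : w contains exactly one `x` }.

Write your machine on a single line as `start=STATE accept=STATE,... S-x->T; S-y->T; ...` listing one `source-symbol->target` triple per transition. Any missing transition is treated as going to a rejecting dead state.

Count `x`s, saturating at 2: state q0 means no `x` yet, q1 means one `x` seen, q2 means more than one. Each `x` increments (capped at q2); other symbols loop. Accept from {q1}.
3 states suffice.
        x   y  
>  q0   q1  q0 
 * q1   q2  q1 
   q2   q2  q2 
(> = start, * = accepting)

start=q0; accept=q1; q0-x->q1; q0-y->q0; q1-x->q2; q1-y->q1; q2-x->q2; q2-y->q2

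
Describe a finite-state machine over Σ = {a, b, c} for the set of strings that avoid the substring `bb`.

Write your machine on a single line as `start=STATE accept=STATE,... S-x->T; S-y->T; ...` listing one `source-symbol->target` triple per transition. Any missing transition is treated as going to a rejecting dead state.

This is the complement of 'contains `bb`'. Use the same substring-matching states — q0 through q2 holding how much of `bb` has just been matched — but flip the accepting set: everything except the trap q2 accepts.
        a   b   c  
>* q0   q0  q1  q0 
 * q1   q0  q2  q0 
   q2   q2  q2  q2 
(> = start, * = accepting)

start=q0; accept=q0,q1; q0-a->q0; q0-b->q1; q0-c->q0; q1-a->q0; q1-b->q2; q1-c->q0; q2-a->q2; q2-b->q2; q2-c->q2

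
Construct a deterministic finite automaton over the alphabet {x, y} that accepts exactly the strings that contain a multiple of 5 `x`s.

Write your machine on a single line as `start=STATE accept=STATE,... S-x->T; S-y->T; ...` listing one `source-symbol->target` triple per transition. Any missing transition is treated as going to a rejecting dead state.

start=S0; accept=S0; S0-x->S1; S0-y->S0; S1-x->S2; S1-y->S1; S2-x->S3; S2-y->S2; S3-x->S4; S3-y->S3; S4-x->S0; S4-y->S4

Keep the running count of `x`s modulo 5: each `x` advances along the cycle S0 → S1 → S2 → S3 → S4 → S0 while other symbols loop. Accept at S0.
5 states suffice.
        x   y  
>* S0   S1  S0 
   S1   S2  S1 
   S2   S3  S2 
   S3   S4  S3 
   S4   S0  S4 
(> = start, * = accepting)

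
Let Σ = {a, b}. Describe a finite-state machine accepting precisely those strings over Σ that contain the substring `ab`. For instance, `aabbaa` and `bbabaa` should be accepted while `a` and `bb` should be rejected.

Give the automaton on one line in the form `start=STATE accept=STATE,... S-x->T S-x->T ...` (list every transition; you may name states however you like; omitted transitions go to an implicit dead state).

States q0..q1 record the length of the longest prefix of `ab` that matches the current input suffix. Reaching q2 means `ab` has been seen, and we stay there forever. Accept from q2.
        a   b  
>  q0   q1  q0 
   q1   q1  q2 
 * q2   q2  q2 
(> = start, * = accepting)

start=q0 accept=q2 q0-a->q1 q0-b->q0 q1-a->q1 q1-b->q2 q2-a->q2 q2-b->q2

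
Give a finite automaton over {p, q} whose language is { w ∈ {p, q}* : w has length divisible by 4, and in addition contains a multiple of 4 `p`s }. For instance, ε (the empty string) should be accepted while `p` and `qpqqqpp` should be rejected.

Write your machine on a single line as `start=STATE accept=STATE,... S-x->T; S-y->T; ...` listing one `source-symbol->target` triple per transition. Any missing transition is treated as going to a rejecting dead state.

start=A; accept=A; A-p->B; A-q->C; B-p->D; B-q->E; C-p->E; C-q->F; D-p->G; D-q->H; E-p->H; E-q->I; F-p->I; F-q->J; G-p->A; G-q->K; H-p->K; H-q->L; I-p->L; I-q->M; J-p->M; J-q->A; K-p->C; K-q->N; L-p->N; L-q->O; M-p->O; M-q->B; N-p->F; N-q->P; O-p->P; O-q->D; P-p->J; P-q->G

Run two small machines in parallel and take their product. One (4 states) tracks the input length modulo 4; the other (4 states) tracks the count of `p`s modulo 4. Each combined state is a pair, one component from each; accept when both components accept.
16 states suffice.
       p  q 
>* A   B  C 
   B   D  E 
   C   E  F 
   D   G  H 
   E   H  I 
   F   I  J 
   G   A  K 
   H   K  L 
   I   L  M 
   J   M  A 
   K   C  N 
   L   N  O 
   M   O  B 
   N   F  P 
   O   P  D 
   P   J  G 
(> = start, * = accepting)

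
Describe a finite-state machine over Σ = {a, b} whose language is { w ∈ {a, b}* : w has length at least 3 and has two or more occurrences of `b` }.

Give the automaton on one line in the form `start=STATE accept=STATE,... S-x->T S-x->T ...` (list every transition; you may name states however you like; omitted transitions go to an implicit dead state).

start=s0 accept=s5 s0-a->s1 s0-b->s2 s1-a->s1 s1-b->s3 s2-a->s3 s2-b->s4 s3-a->s3 s3-b->s5 s4-a->s5 s4-b->s5 s5-a->s5 s5-b->s5

Run two small machines in parallel and take their product. One (5 states) tracks the input length, saturating at 4; the other (4 states) tracks the count of `b`s, saturating at 3. Each combined state is a pair, one component from each; accept when both components accept. Equivalent product states are then merged.
        a   b  
>  s0   s1  s2 
   s1   s1  s3 
   s2   s3  s4 
   s3   s3  s5 
   s4   s5  s5 
 * s5   s5  s5 
(> = start, * = accepting)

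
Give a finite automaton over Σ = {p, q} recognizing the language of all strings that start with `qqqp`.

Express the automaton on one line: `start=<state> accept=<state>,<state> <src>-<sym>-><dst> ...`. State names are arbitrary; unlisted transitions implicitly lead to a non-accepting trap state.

Walk along `qqqp` while the input agrees: from s0 take `q` to s1, and so on. Any deviation drops to the rejecting sink s5. Once s4 is reached the prefix is confirmed and every continuation is accepted.
A 6-state machine:
        p   q  
>  s0   s5  s1 
   s1   s5  s2 
   s2   s5  s3 
   s3   s4  s5 
 * s4   s4  s4 
   s5   s5  s5 
(> = start, * = accepting)

start=s0 accept=s4 s0-p->s5 s0-q->s1 s1-p->s5 s1-q->s2 s2-p->s5 s2-q->s3 s3-p->s4 s3-q->s5 s4-p->s4 s4-q->s4 s5-p->s5 s5-q->s5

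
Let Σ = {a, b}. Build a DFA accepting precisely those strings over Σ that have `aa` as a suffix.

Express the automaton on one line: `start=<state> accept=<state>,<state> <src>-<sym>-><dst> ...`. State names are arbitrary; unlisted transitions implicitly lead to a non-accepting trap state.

start=s0 accept=s2 s0-a->s1 s0-b->s0 s1-a->s2 s1-b->s0 s2-a->s2 s2-b->s0

Let each state record the length of the longest suffix of the input read so far that is also a prefix of `aa`. s1 means the last symbol is `a`; s2 means the last 2 symbols are `aa`. Accept only at s2, where the string currently ends in `aa`.
3 states suffice.
        a   b  
>  s0   s1  s0 
   s1   s2  s0 
 * s2   s2  s0 
(> = start, * = accepting)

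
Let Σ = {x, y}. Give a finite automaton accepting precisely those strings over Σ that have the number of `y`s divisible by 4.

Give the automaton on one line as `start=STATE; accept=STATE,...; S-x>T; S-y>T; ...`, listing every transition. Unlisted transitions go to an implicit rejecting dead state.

Keep the running count of `y`s modulo 4: each `y` advances along the cycle q0 → q1 → q2 → q3 → q0 while other symbols loop. Accept at q0.
With 4 states:
        x   y  
>* q0   q0  q1 
   q1   q1  q2 
   q2   q2  q3 
   q3   q3  q0 
(> = start, * = accepting)

start=q0; accept=q0; q0-x>q0; q0-y>q1; q1-x>q1; q1-y>q2; q2-x>q2; q2-y>q3; q3-x>q3; q3-y>q0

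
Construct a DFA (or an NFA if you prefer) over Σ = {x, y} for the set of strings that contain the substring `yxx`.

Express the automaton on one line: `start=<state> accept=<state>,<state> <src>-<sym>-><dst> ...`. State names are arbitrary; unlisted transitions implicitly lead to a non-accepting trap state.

start=q0 accept=q3 q0-x->q0 q0-y->q1 q1-x->q2 q1-y->q1 q2-x->q3 q2-y->q1 q3-x->q3 q3-y->q3

Track how much of `yxx` has been matched so far: state q0 is no progress, q3 is the absorbing accept state reached once `yxx` has occurred. Intermediate states record partial matches; on a mismatch, fall back to the longest reusable overlap.
A 4-state machine:
        x   y  
>  q0   q0  q1 
   q1   q2  q1 
   q2   q3  q1 
 * q3   q3  q3 
(> = start, * = accepting)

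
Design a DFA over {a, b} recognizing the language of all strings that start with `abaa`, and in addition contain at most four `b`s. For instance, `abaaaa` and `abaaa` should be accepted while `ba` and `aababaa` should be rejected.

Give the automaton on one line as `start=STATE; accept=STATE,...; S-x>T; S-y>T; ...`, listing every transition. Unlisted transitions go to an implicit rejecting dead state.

Run two small machines in parallel and take their product. The first has 6 states tracking whether the input so far still matches the prefix `abaa`; the second has 6 states tracking the count of `b`s, saturating at 5. A product state is a pair (one from each), accepting exactly when both do.
          a    b  
>  S0     S1   S2 
   S1     S3   S4 
   S2     S2   S5 
   S3     S3   S2 
   S4     S6   S5 
   S5     S5   S7 
   S6     S8   S5 
   S7     S7   S9 
 * S8     S8  S10 
   S9     S9  S11 
 * S10   S10  S12 
   S11   S11  S11 
 * S12   S12  S13 
 * S13   S13  S14 
   S14   S14  S14 
(> = start, * = accepting)

start=S0; accept=S8,S10,S12,S13; S0-a>S1; S0-b>S2; S1-a>S3; S1-b>S4; S2-a>S2; S2-b>S5; S3-a>S3; S3-b>S2; S4-a>S6; S4-b>S5; S5-a>S5; S5-b>S7; S6-a>S8; S6-b>S5; S7-a>S7; S7-b>S9; S8-a>S8; S8-b>S10; S9-a>S9; S9-b>S11; S10-a>S10; S10-b>S12; S11-a>S11; S11-b>S11; S12-a>S12; S12-b>S13; S13-a>S13; S13-b>S14; S14-a>S14; S14-b>S14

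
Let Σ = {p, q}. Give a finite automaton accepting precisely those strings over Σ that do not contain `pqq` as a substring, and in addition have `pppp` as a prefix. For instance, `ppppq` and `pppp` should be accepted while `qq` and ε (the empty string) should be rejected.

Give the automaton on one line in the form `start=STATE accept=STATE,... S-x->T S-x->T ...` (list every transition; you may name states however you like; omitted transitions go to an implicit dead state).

Build one automaton per condition and run them in lockstep. The first has 4 states tracking partial matches of the forbidden pattern `pqq`; the second has 6 states tracking whether the input so far still matches the prefix `pppp`. A product state is a pair (one from each), accepting exactly when both do.
An 11-state machine:
       p  q 
>  A   B  C 
   B   D  E 
   C   F  C 
   D   G  E 
   E   F  H 
   F   F  E 
   G   I  E 
   H   H  H 
 * I   I  J 
 * J   I  K 
   K   K  K 
(> = start, * = accepting)

start=A accept=I,J A-p->B A-q->C B-p->D B-q->E C-p->F C-q->C D-p->G D-q->E E-p->F E-q->H F-p->F F-q->E G-p->I G-q->E H-p->H H-q->H I-p->I I-q->J J-p->I J-q->K K-p->K K-q->K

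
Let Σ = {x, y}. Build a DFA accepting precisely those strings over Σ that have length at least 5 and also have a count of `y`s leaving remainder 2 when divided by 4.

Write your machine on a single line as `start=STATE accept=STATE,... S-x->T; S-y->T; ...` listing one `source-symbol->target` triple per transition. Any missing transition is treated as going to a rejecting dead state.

Handle the two conditions separately and then intersect. The first has 7 states tracking the input length, saturating at 6; the second has 4 states tracking the count of `y`s modulo 4. A product state is a pair (one from each), accepting exactly when both do. Equivalent product states are then merged.
A 13-state machine:
          x    y  
>  q0     q1   q2 
   q1     q3   q4 
   q2     q4   q5 
   q3     q6   q7 
   q4     q7   q8 
   q5     q8   q9 
   q6     q6  q10 
   q7    q10  q11 
   q8    q11   q9 
   q9     q9   q6 
   q10   q10  q12 
   q11   q12   q9 
 * q12   q12   q9 
(> = start, * = accepting)

start=q0; accept=q12; q0-x->q1; q0-y->q2; q1-x->q3; q1-y->q4; q2-x->q4; q2-y->q5; q3-x->q6; q3-y->q7; q4-x->q7; q4-y->q8; q5-x->q8; q5-y->q9; q6-x->q6; q6-y->q10; q7-x->q10; q7-y->q11; q8-x->q11; q8-y->q9; q9-x->q9; q9-y->q6; q10-x->q10; q10-y->q12; q11-x->q12; q11-y->q9; q12-x->q12; q12-y->q9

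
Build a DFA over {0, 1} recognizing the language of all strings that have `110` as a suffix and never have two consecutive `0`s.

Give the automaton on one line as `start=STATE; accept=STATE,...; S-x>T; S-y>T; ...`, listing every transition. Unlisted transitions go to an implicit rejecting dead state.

Run two small machines in parallel and take their product. One (4 states) tracks how much of the suffix `110` has currently been matched; the other (3 states) tracks partial matches of the forbidden pattern `00`. Each combined state is a pair, one component from each; accept when both components accept. After merging equivalent states the machine shrinks.
       0  1 
>  A   B  C 
   B   D  C 
   C   B  E 
   D   D  D 
   E   F  E 
 * F   D  C 
(> = start, * = accepting)

start=A; accept=F; A-0>B; A-1>C; B-0>D; B-1>C; C-0>B; C-1>E; D-0>D; D-1>D; E-0>F; E-1>E; F-0>D; F-1>C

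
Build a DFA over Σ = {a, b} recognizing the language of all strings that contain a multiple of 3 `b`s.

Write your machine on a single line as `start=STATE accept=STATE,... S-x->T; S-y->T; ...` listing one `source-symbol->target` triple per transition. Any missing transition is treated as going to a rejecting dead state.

The only thing that matters is how many `b`s have appeared, reduced mod 3. Use one state per residue: S0 for 0, …, S2 for 2. Reading `b` moves to the next residue; anything else stays put. S0 is accepting.
        a   b  
>* S0   S0  S1 
   S1   S1  S2 
   S2   S2  S0 
(> = start, * = accepting)

start=S0; accept=S0; S0-a->S0; S0-b->S1; S1-a->S1; S1-b->S2; S2-a->S2; S2-b->S0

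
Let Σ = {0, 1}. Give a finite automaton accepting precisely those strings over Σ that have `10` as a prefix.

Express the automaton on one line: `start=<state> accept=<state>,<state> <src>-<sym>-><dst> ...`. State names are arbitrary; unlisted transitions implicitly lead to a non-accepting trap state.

Walk along `10` while the input agrees: from s0 take `1` to s1, and so on. Any deviation drops to the rejecting sink s3. Once s2 is reached the prefix is confirmed and every continuation is accepted.
With 4 states:
        0   1  
>  s0   s3  s1 
   s1   s2  s3 
 * s2   s2  s2 
   s3   s3  s3 
(> = start, * = accepting)

start=s0 accept=s2 s0-0->s3 s0-1->s1 s1-0->s2 s1-1->s3 s2-0->s2 s2-1->s2 s3-0->s3 s3-1->s3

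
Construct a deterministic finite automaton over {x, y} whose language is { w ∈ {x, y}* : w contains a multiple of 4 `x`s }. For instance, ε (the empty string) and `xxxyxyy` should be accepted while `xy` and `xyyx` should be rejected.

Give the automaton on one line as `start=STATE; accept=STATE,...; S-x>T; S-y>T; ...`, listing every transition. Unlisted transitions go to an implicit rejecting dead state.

The only thing that matters is how many `x`s have appeared, reduced mod 4. Use one state per residue: S0 for 0, …, S3 for 3. Reading `x` moves to the next residue; anything else stays put. S0 is accepting.
        x   y  
>* S0   S1  S0 
   S1   S2  S1 
   S2   S3  S2 
   S3   S0  S3 
(> = start, * = accepting)

start=S0; accept=S0; S0-x>S1; S0-y>S0; S1-x>S2; S1-y>S1; S2-x>S3; S2-y>S2; S3-x>S0; S3-y>S3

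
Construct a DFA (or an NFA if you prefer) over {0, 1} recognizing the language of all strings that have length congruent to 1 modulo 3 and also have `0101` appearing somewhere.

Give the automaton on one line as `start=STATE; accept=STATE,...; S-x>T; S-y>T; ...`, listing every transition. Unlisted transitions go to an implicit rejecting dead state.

start=S0; accept=S11; S0-0>S1; S0-1>S2; S1-0>S3; S1-1>S4; S2-0>S3; S2-1>S5; S3-0>S6; S3-1>S7; S4-0>S8; S4-1>S0; S5-0>S6; S5-1>S0; S6-0>S1; S6-1>S9; S7-0>S10; S7-1>S2; S8-0>S1; S8-1>S11; S9-0>S12; S9-1>S5; S10-0>S3; S10-1>S13; S11-0>S13; S11-1>S13; S12-0>S6; S12-1>S14; S13-0>S14; S13-1>S14; S14-0>S11; S14-1>S11

Run two small machines in parallel and take their product. The first has 3 states tracking the input length modulo 3; the second has 5 states tracking whether and how much of `0101` has been seen. A product state is a pair (one from each), accepting exactly when both do.
With 15 states:
          0    1  
>  S0     S1   S2 
   S1     S3   S4 
   S2     S3   S5 
   S3     S6   S7 
   S4     S8   S0 
   S5     S6   S0 
   S6     S1   S9 
   S7    S10   S2 
   S8     S1  S11 
   S9    S12   S5 
   S10    S3  S13 
 * S11   S13  S13 
   S12    S6  S14 
   S13   S14  S14 
   S14   S11  S11 
(> = start, * = accepting)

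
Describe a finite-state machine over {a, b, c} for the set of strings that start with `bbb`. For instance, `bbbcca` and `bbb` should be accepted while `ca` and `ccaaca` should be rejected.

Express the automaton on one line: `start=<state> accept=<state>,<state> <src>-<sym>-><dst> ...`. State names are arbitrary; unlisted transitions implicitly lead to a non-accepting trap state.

Check the first 3 symbols one by one: q0 through q2 record how many have matched `bbb` so far; any wrong symbol goes to the dead state q4. After all 3 match we enter the accepting sink q3.
A 5-state machine:
        a   b   c  
>  q0   q4  q1  q4 
   q1   q4  q2  q4 
   q2   q4  q3  q4 
 * q3   q3  q3  q3 
   q4   q4  q4  q4 
(> = start, * = accepting)

start=q0 accept=q3 q0-a->q4 q0-b->q1 q0-c->q4 q1-a->q4 q1-b->q2 q1-c->q4 q2-a->q4 q2-b->q3 q2-c->q4 q3-a->q3 q3-b->q3 q3-c->q3 q4-a->q4 q4-b->q4 q4-c->q4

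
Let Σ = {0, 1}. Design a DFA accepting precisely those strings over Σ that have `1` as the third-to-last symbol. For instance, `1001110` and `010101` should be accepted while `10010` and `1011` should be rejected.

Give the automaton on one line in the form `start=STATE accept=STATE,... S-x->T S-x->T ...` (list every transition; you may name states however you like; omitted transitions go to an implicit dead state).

start=S0 accept=S11,S12,S13,S14 S0-0->S1 S0-1->S2 S1-0->S3 S1-1->S4 S2-0->S5 S2-1->S6 S3-0->S7 S3-1->S8 S4-0->S9 S4-1->S10 S5-0->S11 S5-1->S12 S6-0->S13 S6-1->S14 S7-0->S7 S7-1->S8 S8-0->S9 S8-1->S10 S9-0->S11 S9-1->S12 S10-0->S13 S10-1->S14 S11-0->S7 S11-1->S8 S12-0->S9 S12-1->S10 S13-0->S11 S13-1->S12 S14-0->S13 S14-1->S14

A DFA must remember the last 3 symbols (since which symbol is third-to-last isn't known until the input ends). Use one state per possible window of the last ≤3 symbols; accept from those whose window starts with `1`.
With 15 states:
          0    1  
>  S0     S1   S2 
   S1     S3   S4 
   S2     S5   S6 
   S3     S7   S8 
   S4     S9  S10 
   S5    S11  S12 
   S6    S13  S14 
   S7     S7   S8 
   S8     S9  S10 
   S9    S11  S12 
   S10   S13  S14 
 * S11    S7   S8 
 * S12    S9  S10 
 * S13   S11  S12 
 * S14   S13  S14 
(> = start, * = accepting)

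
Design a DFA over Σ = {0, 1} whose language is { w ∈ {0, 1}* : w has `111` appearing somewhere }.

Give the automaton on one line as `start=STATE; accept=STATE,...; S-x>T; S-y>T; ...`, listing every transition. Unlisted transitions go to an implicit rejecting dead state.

start=q0; accept=q3; q0-0>q0; q0-1>q1; q1-0>q0; q1-1>q2; q2-0>q0; q2-1>q3; q3-0>q3; q3-1>q3

States q0..q2 record the length of the longest prefix of `111` that matches the current input suffix. Reaching q3 means `111` has been seen, and we stay there forever. Accept from q3.
With 4 states:
        0   1  
>  q0   q0  q1 
   q1   q0  q2 
   q2   q0  q3 
 * q3   q3  q3 
(> = start, * = accepting)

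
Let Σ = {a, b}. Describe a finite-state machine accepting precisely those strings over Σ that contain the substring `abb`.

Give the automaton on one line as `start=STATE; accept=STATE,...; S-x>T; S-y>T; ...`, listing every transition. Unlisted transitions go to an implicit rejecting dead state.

start=S0; accept=S3; S0-a>S1; S0-b>S0; S1-a>S1; S1-b>S2; S2-a>S1; S2-b>S3; S3-a>S3; S3-b>S3

Track how much of `abb` has been matched so far: state S0 is no progress, S3 is the absorbing accept state reached once `abb` has occurred. Intermediate states record partial matches; on a mismatch, fall back to the longest reusable overlap.
        a   b  
>  S0   S1  S0 
   S1   S1  S2 
   S2   S1  S3 
 * S3   S3  S3 
(> = start, * = accepting)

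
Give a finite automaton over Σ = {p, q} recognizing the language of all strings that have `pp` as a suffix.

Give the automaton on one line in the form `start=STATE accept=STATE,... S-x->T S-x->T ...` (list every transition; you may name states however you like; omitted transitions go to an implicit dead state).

Let each state record the length of the longest suffix of the input read so far that is also a prefix of `pp`. B means the last symbol is `p`; C means the last 2 symbols are `pp`. Accept only at C, where the string currently ends in `pp`.
       p  q 
>  A   B  A 
   B   C  A 
 * C   C  A 
(> = start, * = accepting)

start=A accept=C A-p->B A-q->A B-p->C B-q->A C-p->C C-q->A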